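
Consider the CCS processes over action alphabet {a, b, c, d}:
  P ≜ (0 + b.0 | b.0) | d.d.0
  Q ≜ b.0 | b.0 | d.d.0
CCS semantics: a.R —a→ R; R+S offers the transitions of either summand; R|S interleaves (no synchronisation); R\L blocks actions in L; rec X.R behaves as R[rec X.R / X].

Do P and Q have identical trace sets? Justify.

traces(P) = traces(Q)

LTS(P): 12 reachable states
  s0 = (0 + b.0 | b.0) | d.d.0 → --b--▸ s1, --b--▸ s2, --d--▸ s3
  s1 = 0 | b.0 | d.d.0 → --b--▸ s4, --d--▸ s5
  s2 = b.0 | 0 | d.d.0 → --b--▸ s4, --d--▸ s6
  s3 = (0 + b.0 | b.0) | d.0 → --b--▸ s5, --b--▸ s6, --d--▸ s7
  s4 = 0 | 0 | d.d.0 → --d--▸ s8
  s5 = 0 | b.0 | d.0 → --b--▸ s8, --d--▸ s9
  s6 = b.0 | 0 | d.0 → --b--▸ s8, --d--▸ s10
  s7 = (0 + b.0 | b.0) | 0 → --b--▸ s10, --b--▸ s9
  s8 = 0 | 0 | d.0 → --d--▸ s11
  s9 = 0 | b.0 | 0 → --b--▸ s11
  s10 = b.0 | 0 | 0 → --b--▸ s11
  s11 = 0 | 0 | 0 → stopped
LTS(Q): 12 reachable states
  t0 = b.0 | b.0 | d.d.0 → --b--▸ t1, --b--▸ t2, --d--▸ t3
  t1 = 0 | b.0 | d.d.0 → --b--▸ t4, --d--▸ t5
  t2 = b.0 | 0 | d.d.0 → --b--▸ t4, --d--▸ t6
  t3 = b.0 | b.0 | d.0 → --b--▸ t5, --b--▸ t6, --d--▸ t7
  t4 = 0 | 0 | d.d.0 → --d--▸ t8
  t5 = 0 | b.0 | d.0 → --b--▸ t8, --d--▸ t9
  t6 = b.0 | 0 | d.0 → --b--▸ t8, --d--▸ t10
  t7 = b.0 | b.0 | 0 → --b--▸ t10, --b--▸ t9
  t8 = 0 | 0 | d.0 → --d--▸ t11
  t9 = 0 | b.0 | 0 → --b--▸ t11
  t10 = b.0 | 0 | 0 → --b--▸ t11
  t11 = 0 | 0 | 0 → stopped
Coarsest stable partition (strong bisimilarity classes):
  B0 = {s0, t0}
  B1 = {s1, s2, t1, t2}
  B2 = {s5, s6, t5, t6}
  B3 = {s8, t8}
  B4 = {s11, t11}
  B5 = {s10, s9, t10, t9}
  B6 = {s4, t4}
  B7 = {s3, t3}
  B8 = {s7, t7}
s0 ∈ B0, t0 ∈ B0 → same block
Bisimilar ⇒ trace-equivalent.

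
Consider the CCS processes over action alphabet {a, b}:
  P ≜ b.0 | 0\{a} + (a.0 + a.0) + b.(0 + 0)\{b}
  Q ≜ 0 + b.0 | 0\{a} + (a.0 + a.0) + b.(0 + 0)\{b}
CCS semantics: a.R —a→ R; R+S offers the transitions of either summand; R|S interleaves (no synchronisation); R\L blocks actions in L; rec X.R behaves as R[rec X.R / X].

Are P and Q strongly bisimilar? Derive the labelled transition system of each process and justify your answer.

P's transition system — 4 states:
  p0 = b.0 | 0\{a} + (a.0 + a.0) + b.(0 + 0)\{b} has moves -a-> p1, -b-> p2, -b-> p3
  p1 = 0 has moves (no moves)
  p2 = (0 + 0)\{b} has moves (no moves)
  p3 = 0 | 0\{a} has moves (no moves)
Q's transition system — 4 states:
  q0 = 0 + b.0 | 0\{a} + (a.0 + a.0) + b.(0 + 0)\{b} has moves -a-> q1, -b-> q2, -b-> q3
  q1 = 0 has moves (no moves)
  q2 = (0 + 0)\{b} has moves (no moves)
  q3 = 0 | 0\{a} has moves (no moves)
Bisimilarity quotient blocks:
  B0 = {p0, q0}
  B1 = {p1, p2, p3, q1, q2, q3}
p0 ∈ B0, q0 ∈ B0 → same block

YES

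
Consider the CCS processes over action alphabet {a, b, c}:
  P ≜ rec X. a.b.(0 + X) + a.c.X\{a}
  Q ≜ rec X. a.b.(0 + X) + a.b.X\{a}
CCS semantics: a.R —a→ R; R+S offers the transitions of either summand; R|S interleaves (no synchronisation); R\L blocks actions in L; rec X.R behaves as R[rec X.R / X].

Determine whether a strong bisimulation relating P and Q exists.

P's transition system — 5 states:
  p0 = rec X. a.b.(0 + X) + a.c.X\{a} → =a=> p1, =a=> p2
  p1 = b.(0 + (rec X. a.b.(0 + X) + a.c.X\{a})) → =b=> p3
  p2 = c.(rec X. a.b.(0 + X) + a.c.X\{a})\{a} → =c=> p4
  p3 = 0 + (rec X. a.b.(0 + X) + a.c.X\{a}) → =a=> p1, =a=> p2
  p4 = (rec X. a.b.(0 + X) + a.c.X\{a})\{a} → ∅
Q's transition system — 5 states:
  q0 = rec X. a.b.(0 + X) + a.b.X\{a} → =a=> q1, =a=> q2
  q1 = b.(0 + (rec X. a.b.(0 + X) + a.b.X\{a})) → =b=> q3
  q2 = b.(rec X. a.b.(0 + X) + a.b.X\{a})\{a} → =b=> q4
  q3 = 0 + (rec X. a.b.(0 + X) + a.b.X\{a}) → =a=> q1, =a=> q2
  q4 = (rec X. a.b.(0 + X) + a.b.X\{a})\{a} → ∅
Coarsest stable partition (strong bisimilarity classes):
  B0 = {p0, p3}
  B1 = {p1}
  B2 = {p2}
  B3 = {p4, q4}
  B4 = {q0, q3}
  B5 = {q1}
  B6 = {q2}
p0 ∈ B0, q0 ∈ B4 → different blocks

P ≁ Q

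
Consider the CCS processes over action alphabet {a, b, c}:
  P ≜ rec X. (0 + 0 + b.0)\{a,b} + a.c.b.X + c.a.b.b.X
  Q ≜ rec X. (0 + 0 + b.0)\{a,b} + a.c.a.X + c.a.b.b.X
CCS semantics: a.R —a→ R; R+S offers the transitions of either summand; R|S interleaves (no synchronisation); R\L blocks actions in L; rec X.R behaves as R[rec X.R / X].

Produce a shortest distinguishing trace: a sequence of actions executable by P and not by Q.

Reachable graph of P (5 states):
  p0 = rec X. (0 + 0 + b.0)\{a,b} + a.c.b.X + c.a.b.b.X has moves ··a··> p1, ··c··> p2
  p1 = c.b.(rec X. (0 + 0 + b.0)\{a,b} + a.c.b.X + c.a.b.b.X) has moves ··c··> p3
  p2 = a.b.b.(rec X. (0 + 0 + b.0)\{a,b} + a.c.b.X + c.a.b.b.X) has moves ··a··> p4
  p3 = b.(rec X. (0 + 0 + b.0)\{a,b} + a.c.b.X + c.a.b.b.X) has moves ··b··> p0
  p4 = b.b.(rec X. (0 + 0 + b.0)\{a,b} + a.c.b.X + c.a.b.b.X) has moves ··b··> p3
Reachable graph of Q (6 states):
  q0 = rec X. (0 + 0 + b.0)\{a,b} + a.c.a.X + c.a.b.b.X has moves ··a··> q1, ··c··> q2
  q1 = c.a.(rec X. (0 + 0 + b.0)\{a,b} + a.c.a.X + c.a.b.b.X) has moves ··c··> q3
  q2 = a.b.b.(rec X. (0 + 0 + b.0)\{a,b} + a.c.a.X + c.a.b.b.X) has moves ··a··> q4
  q3 = a.(rec X. (0 + 0 + b.0)\{a,b} + a.c.a.X + c.a.b.b.X) has moves ··a··> q0
  q4 = b.b.(rec X. (0 + 0 + b.0)\{a,b} + a.c.a.X + c.a.b.b.X) has moves ··b··> q5
  q5 = b.(rec X. (0 + 0 + b.0)\{a,b} + a.c.a.X + c.a.b.b.X) has moves ··b··> q0
Executing acb from P (initial set {p0}):
  step 1 (a): {p1}
  step 2 (c): {p3}
  step 3 (b): {p0}
  P completes σ.
Executing acb from Q (initial set {q0}):
  step 1 (a): {q1}
  step 2 (c): {q3}
  step 3 (b): ∅  — Q cannot continue

acb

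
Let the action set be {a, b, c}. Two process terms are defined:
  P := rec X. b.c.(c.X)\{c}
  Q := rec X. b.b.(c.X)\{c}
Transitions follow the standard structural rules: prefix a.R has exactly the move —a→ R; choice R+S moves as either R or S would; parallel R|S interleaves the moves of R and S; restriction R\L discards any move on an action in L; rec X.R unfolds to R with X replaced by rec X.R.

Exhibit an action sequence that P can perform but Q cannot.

bc

P's transition system — 3 states:
  m0 = rec X. b.c.(c.X)\{c} | --b--▸ m1
  m1 = c.(c.(rec X. b.c.(c.X)\{c}))\{c} | --c--▸ m2
  m2 = (c.(rec X. b.c.(c.X)\{c}))\{c} | ·
Q's transition system — 3 states:
  n0 = rec X. b.b.(c.X)\{c} | --b--▸ n1
  n1 = b.(c.(rec X. b.b.(c.X)\{c}))\{c} | --b--▸ n2
  n2 = (c.(rec X. b.b.(c.X)\{c}))\{c} | ·
Executing bc from P (initial set {m0}):
  after b @ step 1: {m1}
  after c @ step 2: {m2}
  — P admits the full trace.
Executing bc from Q (initial set {n0}):
  after b @ step 1: {n1}
  after c @ step 2: no successor for Q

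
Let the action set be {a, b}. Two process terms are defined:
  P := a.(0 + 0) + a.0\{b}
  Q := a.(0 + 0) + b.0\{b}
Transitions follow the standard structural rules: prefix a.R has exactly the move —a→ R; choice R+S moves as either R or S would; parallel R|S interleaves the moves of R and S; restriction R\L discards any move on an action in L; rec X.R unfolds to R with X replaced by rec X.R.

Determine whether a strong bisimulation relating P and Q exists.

P ≁ Q

Reachable graph of P (3 states):
  m0 = a.(0 + 0) + a.0\{b} ⊢ =a=> m1, =a=> m2
  m1 = 0 + 0 ⊢ (no moves)
  m2 = 0\{b} ⊢ (no moves)
Reachable graph of Q (3 states):
  n0 = a.(0 + 0) + b.0\{b} ⊢ =a=> n1, =b=> n2
  n1 = 0 + 0 ⊢ (no moves)
  n2 = 0\{b} ⊢ (no moves)
Partition-refinement fixed point:
  B0 = {m0}
  B1 = {m1, m2, n1, n2}
  B2 = {n0}
m0 ∈ B0, n0 ∈ B2 → different blocks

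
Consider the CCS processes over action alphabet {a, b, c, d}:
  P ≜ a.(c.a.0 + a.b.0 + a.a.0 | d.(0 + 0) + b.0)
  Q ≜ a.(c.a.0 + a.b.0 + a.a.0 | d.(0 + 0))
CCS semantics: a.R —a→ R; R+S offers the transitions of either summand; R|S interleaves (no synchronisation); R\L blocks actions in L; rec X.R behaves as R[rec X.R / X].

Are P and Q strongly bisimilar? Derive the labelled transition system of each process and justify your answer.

not bisimilar

LTS(P): 10 reachable states
  s0 = a.(c.a.0 + a.b.0 + a.a.0 | d.(0 + 0) + b.0) :: ··a··> s1
  s1 = c.a.0 + a.b.0 + a.a.0 | d.(0 + 0) + b.0 :: ··a··> s2, ··a··> s3, ··b··> s4, ··c··> s5, ··d··> s6
  s2 = a.0 | d.(0 + 0) :: ··a··> s7, ··d··> s8
  s3 = b.0 :: ··b··> s4
  s4 = 0 :: ·
  s5 = a.0 :: ··a··> s4
  s6 = a.a.0 | (0 + 0) :: ··a··> s8
  s7 = 0 | d.(0 + 0) :: ··d··> s9
  s8 = a.0 | (0 + 0) :: ··a··> s9
  s9 = 0 | (0 + 0) :: ·
LTS(Q): 10 reachable states
  t0 = a.(c.a.0 + a.b.0 + a.a.0 | d.(0 + 0)) :: ··a··> t1
  t1 = c.a.0 + a.b.0 + a.a.0 | d.(0 + 0) :: ··a··> t2, ··a··> t3, ··c··> t4, ··d··> t5
  t2 = a.0 | d.(0 + 0) :: ··a··> t6, ··d··> t7
  t3 = b.0 :: ··b··> t8
  t4 = a.0 :: ··a··> t8
  t5 = a.a.0 | (0 + 0) :: ··a··> t7
  t6 = 0 | d.(0 + 0) :: ··d··> t9
  t7 = a.0 | (0 + 0) :: ··a··> t9
  t8 = 0 :: ·
  t9 = 0 | (0 + 0) :: ·
Coarsest stable partition (strong bisimilarity classes):
  B0 = {s0}
  B1 = {s1}
  B2 = {s2, t2}
  B3 = {s7, t6}
  B4 = {s4, s9, t8, t9}
  B5 = {s5, s8, t4, t7}
  B6 = {s6, t5}
  B7 = {s3, t3}
  B8 = {t0}
  B9 = {t1}
s0 ∈ B0, t0 ∈ B8 → different blocks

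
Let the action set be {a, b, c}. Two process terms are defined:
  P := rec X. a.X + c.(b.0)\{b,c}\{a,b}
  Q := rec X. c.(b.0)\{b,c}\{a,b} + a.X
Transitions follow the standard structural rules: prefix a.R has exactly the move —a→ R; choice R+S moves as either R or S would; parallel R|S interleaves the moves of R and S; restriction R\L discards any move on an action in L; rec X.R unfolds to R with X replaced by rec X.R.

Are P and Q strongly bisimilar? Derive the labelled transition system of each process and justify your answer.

LTS(P): 2 reachable states
  u0 = rec X. a.X + c.(b.0)\{b,c}\{a,b} → ··a··> u0, ··c··> u1
  u1 = (b.0)\{b,c}\{a,b} → ∅
LTS(Q): 2 reachable states
  v0 = rec X. c.(b.0)\{b,c}\{a,b} + a.X → ··a··> v0, ··c··> v1
  v1 = (b.0)\{b,c}\{a,b} → ∅
Bisimilarity quotient blocks:
  B0 = {u0, v0}
  B1 = {u1, v1}
u0 ∈ B0, v0 ∈ B0 → same block

bisimilar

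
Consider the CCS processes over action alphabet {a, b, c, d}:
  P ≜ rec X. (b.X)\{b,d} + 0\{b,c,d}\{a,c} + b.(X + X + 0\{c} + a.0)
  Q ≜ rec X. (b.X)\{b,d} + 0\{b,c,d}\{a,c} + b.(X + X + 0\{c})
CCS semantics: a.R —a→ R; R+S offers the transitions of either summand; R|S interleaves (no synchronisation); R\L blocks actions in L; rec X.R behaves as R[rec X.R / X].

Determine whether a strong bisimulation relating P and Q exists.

not bisimilar

LTS(P): 3 reachable states
  u0 = rec X. (b.X)\{b,d} + 0\{b,c,d}\{a,c} + b.(X + X + 0\{c} + a.0) | —b→ u1
  u1 = (rec X. (b.X)\{b,d} + 0\{b,c,d}\{a,c} + b.(X + X + 0\{c} + a.0)) + (rec X. (b.X)\{b,d} + 0\{b,c,d}\{a,c} + b.(X + X + 0\{c} + a.0)) + 0\{c} + a.0 | —a→ u2, —b→ u1
  u2 = 0 | (no moves)
LTS(Q): 2 reachable states
  v0 = rec X. (b.X)\{b,d} + 0\{b,c,d}\{a,c} + b.(X + X + 0\{c}) | —b→ v1
  v1 = (rec X. (b.X)\{b,d} + 0\{b,c,d}\{a,c} + b.(X + X + 0\{c})) + (rec X. (b.X)\{b,d} + 0\{b,c,d}\{a,c} + b.(X + X + 0\{c})) + 0\{c} | —b→ v1
Partition-refinement fixed point:
  B0 = {u0}
  B1 = {u1}
  B2 = {u2}
  B3 = {v0, v1}
u0 ∈ B0, v0 ∈ B3 → different blocks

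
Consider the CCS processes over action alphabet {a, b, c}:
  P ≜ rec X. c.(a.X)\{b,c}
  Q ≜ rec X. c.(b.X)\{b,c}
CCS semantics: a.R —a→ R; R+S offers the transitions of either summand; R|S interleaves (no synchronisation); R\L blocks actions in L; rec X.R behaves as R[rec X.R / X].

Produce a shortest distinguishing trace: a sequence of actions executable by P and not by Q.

ca

P's transition system — 3 states:
  m0 = rec X. c.(a.X)\{b,c} | —c→ m1
  m1 = (a.(rec X. c.(a.X)\{b,c}))\{b,c} | —a→ m2
  m2 = (rec X. c.(a.X)\{b,c})\{b,c} | (no moves)
Q's transition system — 2 states:
  n0 = rec X. c.(b.X)\{b,c} | —c→ n1
  n1 = (b.(rec X. c.(b.X)\{b,c}))\{b,c} | (no moves)
Trace ⟨ca⟩ through P, begin at {m0}:
  step 1 (c): {m1}
  step 2 (a): {m2}
  P completes σ.
Trace ⟨ca⟩ through Q, begin at {n0}:
  step 1 (c): {n1}
  step 2 (a): no successor for Q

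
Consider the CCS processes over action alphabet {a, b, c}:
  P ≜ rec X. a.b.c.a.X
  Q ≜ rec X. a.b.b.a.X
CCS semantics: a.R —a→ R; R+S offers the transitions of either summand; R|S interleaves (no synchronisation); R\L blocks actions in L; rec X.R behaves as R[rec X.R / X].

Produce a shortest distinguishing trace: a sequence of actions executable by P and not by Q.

P's transition system — 4 states:
  m0 = rec X. a.b.c.a.X ⊢ --a--▸ m1
  m1 = b.c.a.(rec X. a.b.c.a.X) ⊢ --b--▸ m2
  m2 = c.a.(rec X. a.b.c.a.X) ⊢ --c--▸ m3
  m3 = a.(rec X. a.b.c.a.X) ⊢ --a--▸ m0
Q's transition system — 4 states:
  n0 = rec X. a.b.b.a.X ⊢ --a--▸ n1
  n1 = b.b.a.(rec X. a.b.b.a.X) ⊢ --b--▸ n2
  n2 = b.a.(rec X. a.b.b.a.X) ⊢ --b--▸ n3
  n3 = a.(rec X. a.b.b.a.X) ⊢ --a--▸ n0
Run σ = ⟨abc⟩ on P: start {m0}
  [1] a ⇒ {m1}
  [2] b ⇒ {m2}
  [3] c ⇒ {m3}
  P completes σ.
Run σ = ⟨abc⟩ on Q: start {n0}
  [1] a ⇒ {n1}
  [2] b ⇒ {n2}
  [3] c ⇒ ∅  — Q cannot continue

abc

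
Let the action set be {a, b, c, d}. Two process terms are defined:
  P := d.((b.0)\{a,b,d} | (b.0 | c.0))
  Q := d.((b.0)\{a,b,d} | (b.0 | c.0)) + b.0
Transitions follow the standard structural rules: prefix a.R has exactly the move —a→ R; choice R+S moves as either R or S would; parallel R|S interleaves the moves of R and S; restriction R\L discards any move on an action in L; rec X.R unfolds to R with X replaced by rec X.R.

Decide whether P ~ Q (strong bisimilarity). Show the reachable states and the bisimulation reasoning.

LTS(P): 5 reachable states
  p0 = d.((b.0)\{a,b,d} | (b.0 | c.0)) | =d=> p1
  p1 = (b.0)\{a,b,d} | (b.0 | c.0) | =b=> p2, =c=> p3
  p2 = (b.0)\{a,b,d} | (0 | c.0) | =c=> p4
  p3 = (b.0)\{a,b,d} | (b.0 | 0) | =b=> p4
  p4 = (b.0)\{a,b,d} | (0 | 0) | (no moves)
LTS(Q): 6 reachable states
  q0 = d.((b.0)\{a,b,d} | (b.0 | c.0)) + b.0 | =b=> q1, =d=> q2
  q1 = 0 | (no moves)
  q2 = (b.0)\{a,b,d} | (b.0 | c.0) | =b=> q3, =c=> q4
  q3 = (b.0)\{a,b,d} | (0 | c.0) | =c=> q5
  q4 = (b.0)\{a,b,d} | (b.0 | 0) | =b=> q5
  q5 = (b.0)\{a,b,d} | (0 | 0) | (no moves)
Coarsest stable partition (strong bisimilarity classes):
  B0 = {p0}
  B1 = {p1, q2}
  B2 = {p3, q4}
  B3 = {p4, q1, q5}
  B4 = {p2, q3}
  B5 = {q0}
p0 ∈ B0, q0 ∈ B5 → different blocks

not bisimilar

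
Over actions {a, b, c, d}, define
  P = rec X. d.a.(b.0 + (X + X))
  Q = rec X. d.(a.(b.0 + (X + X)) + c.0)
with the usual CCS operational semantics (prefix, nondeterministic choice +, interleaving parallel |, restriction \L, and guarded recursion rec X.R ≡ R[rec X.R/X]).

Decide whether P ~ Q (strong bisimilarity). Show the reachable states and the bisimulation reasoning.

NO

LTS(P): 4 reachable states
  s0 = rec X. d.a.(b.0 + (X + X)) has moves =d=> s1
  s1 = a.(b.0 + ((rec X. d.a.(b.0 + (X + X))) + (rec X. d.a.(b.0 + (X + X))))) has moves =a=> s2
  s2 = b.0 + ((rec X. d.a.(b.0 + (X + X))) + (rec X. d.a.(b.0 + (X + X)))) has moves =b=> s3, =d=> s1
  s3 = 0 has moves ∅
LTS(Q): 4 reachable states
  t0 = rec X. d.(a.(b.0 + (X + X)) + c.0) has moves =d=> t1
  t1 = a.(b.0 + ((rec X. d.(a.(b.0 + (X + X)) + c.0)) + (rec X. d.(a.(b.0 + (X + X)) + c.0)))) + c.0 has moves =a=> t2, =c=> t3
  t2 = b.0 + ((rec X. d.(a.(b.0 + (X + X)) + c.0)) + (rec X. d.(a.(b.0 + (X + X)) + c.0))) has moves =b=> t3, =d=> t1
  t3 = 0 has moves ∅
Partition-refinement fixed point:
  B0 = {s0}
  B1 = {s1}
  B2 = {s2}
  B3 = {s3, t3}
  B4 = {t0}
  B5 = {t1}
  B6 = {t2}
s0 ∈ B0, t0 ∈ B4 → different blocks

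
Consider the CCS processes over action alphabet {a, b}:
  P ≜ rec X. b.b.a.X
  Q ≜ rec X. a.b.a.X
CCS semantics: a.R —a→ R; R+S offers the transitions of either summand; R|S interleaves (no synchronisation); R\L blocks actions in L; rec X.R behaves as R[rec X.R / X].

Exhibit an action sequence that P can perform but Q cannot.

b

Reachable graph of P (3 states):
  s0 = rec X. b.b.a.X | —b→ s1
  s1 = b.a.(rec X. b.b.a.X) | —b→ s2
  s2 = a.(rec X. b.b.a.X) | —a→ s0
Reachable graph of Q (3 states):
  t0 = rec X. a.b.a.X | —a→ t1
  t1 = b.a.(rec X. a.b.a.X) | —b→ t2
  t2 = a.(rec X. a.b.a.X) | —a→ t0
Executing b from P (initial set {s0}):
  step 1 (b): {s1}
  — P admits the full trace.
Executing b from Q (initial set {t0}):
  step 1 (b): ∅  — Q cannot continue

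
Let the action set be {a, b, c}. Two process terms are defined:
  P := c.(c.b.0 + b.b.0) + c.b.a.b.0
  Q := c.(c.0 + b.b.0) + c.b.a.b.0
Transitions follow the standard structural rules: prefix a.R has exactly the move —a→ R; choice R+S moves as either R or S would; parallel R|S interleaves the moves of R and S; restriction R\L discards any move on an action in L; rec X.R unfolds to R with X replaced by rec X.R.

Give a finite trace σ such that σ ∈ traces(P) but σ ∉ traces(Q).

ccb

Reachable graph of P (6 states):
  m0 = c.(c.b.0 + b.b.0) + c.b.a.b.0 has moves —c→ m1, —c→ m2
  m1 = b.a.b.0 has moves —b→ m3
  m2 = c.b.0 + b.b.0 has moves —b→ m4, —c→ m4
  m3 = a.b.0 has moves —a→ m4
  m4 = b.0 has moves —b→ m5
  m5 = 0 has moves ·
Reachable graph of Q (6 states):
  n0 = c.(c.0 + b.b.0) + c.b.a.b.0 has moves —c→ n1, —c→ n2
  n1 = b.a.b.0 has moves —b→ n3
  n2 = c.0 + b.b.0 has moves —b→ n4, —c→ n5
  n3 = a.b.0 has moves —a→ n4
  n4 = b.0 has moves —b→ n5
  n5 = 0 has moves ·
Executing ccb from P (initial set {m0}):
  [1] c ⇒ {m1, m2}
  [2] c ⇒ {m4}
  [3] b ⇒ {m5}
  ✓ P
Executing ccb from Q (initial set {n0}):
  [1] c ⇒ {n1, n2}
  [2] c ⇒ {n5}
  [3] b ⇒ ∅  — Q cannot continue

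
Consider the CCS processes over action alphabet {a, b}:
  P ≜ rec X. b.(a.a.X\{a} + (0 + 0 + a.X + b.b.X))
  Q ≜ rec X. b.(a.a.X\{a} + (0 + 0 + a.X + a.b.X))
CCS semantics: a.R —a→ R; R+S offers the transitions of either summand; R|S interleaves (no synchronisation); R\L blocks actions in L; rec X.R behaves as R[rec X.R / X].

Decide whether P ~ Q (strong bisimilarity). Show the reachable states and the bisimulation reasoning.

NO

P's transition system — 7 states:
  s0 = rec X. b.(a.a.X\{a} + (0 + 0 + a.X + b.b.X)) ⊢ =b=> s1
  s1 = a.a.(rec X. b.(a.a.X\{a} + (0 + 0 + a.X + b.b.X)))\{a} + (0 + 0 + a.(rec X. b.(a.a.X\{a} + (0 + 0 + a.X + b.b.X))) + b.b.(rec X. b.(a.a.X\{a} + (0 + 0 + a.X + b.b.X)))) ⊢ =a=> s0, =a=> s2, =b=> s3
  s2 = a.(rec X. b.(a.a.X\{a} + (0 + 0 + a.X + b.b.X)))\{a} ⊢ =a=> s4
  s3 = b.(rec X. b.(a.a.X\{a} + (0 + 0 + a.X + b.b.X))) ⊢ =b=> s0
  s4 = (rec X. b.(a.a.X\{a} + (0 + 0 + a.X + b.b.X)))\{a} ⊢ =b=> s5
  s5 = (a.a.(rec X. b.(a.a.X\{a} + (0 + 0 + a.X + b.b.X)))\{a} + (0 + 0 + a.(rec X. b.(a.a.X\{a} + (0 + 0 + a.X + b.b.X))) + b.b.(rec X. b.(a.a.X\{a} + (0 + 0 + a.X + b.b.X)))))\{a} ⊢ =b=> s6
  s6 = (b.(rec X. b.(a.a.X\{a} + (0 + 0 + a.X + b.b.X))))\{a} ⊢ =b=> s4
Q's transition system — 6 states:
  t0 = rec X. b.(a.a.X\{a} + (0 + 0 + a.X + a.b.X)) ⊢ =b=> t1
  t1 = a.a.(rec X. b.(a.a.X\{a} + (0 + 0 + a.X + a.b.X)))\{a} + (0 + 0 + a.(rec X. b.(a.a.X\{a} + (0 + 0 + a.X + a.b.X))) + a.b.(rec X. b.(a.a.X\{a} + (0 + 0 + a.X + a.b.X)))) ⊢ =a=> t0, =a=> t2, =a=> t3
  t2 = a.(rec X. b.(a.a.X\{a} + (0 + 0 + a.X + a.b.X)))\{a} ⊢ =a=> t4
  t3 = b.(rec X. b.(a.a.X\{a} + (0 + 0 + a.X + a.b.X))) ⊢ =b=> t0
  t4 = (rec X. b.(a.a.X\{a} + (0 + 0 + a.X + a.b.X)))\{a} ⊢ =b=> t5
  t5 = (a.a.(rec X. b.(a.a.X\{a} + (0 + 0 + a.X + a.b.X)))\{a} + (0 + 0 + a.(rec X. b.(a.a.X\{a} + (0 + 0 + a.X + a.b.X))) + a.b.(rec X. b.(a.a.X\{a} + (0 + 0 + a.X + a.b.X)))))\{a} ⊢ ∅
Coarsest stable partition (strong bisimilarity classes):
  B0 = {s0}
  B1 = {s1}
  B2 = {s2}
  B3 = {s4, s5, s6}
  B4 = {s3}
  B5 = {t0}
  B6 = {t1}
  B7 = {t3}
  B8 = {t2}
  B9 = {t4}
  B10 = {t5}
s0 ∈ B0, t0 ∈ B5 → different blocks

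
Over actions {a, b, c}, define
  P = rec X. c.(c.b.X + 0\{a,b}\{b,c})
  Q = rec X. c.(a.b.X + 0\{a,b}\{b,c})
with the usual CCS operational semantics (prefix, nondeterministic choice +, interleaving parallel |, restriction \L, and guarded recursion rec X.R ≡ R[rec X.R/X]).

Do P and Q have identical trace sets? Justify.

NO — witness ⟨cc⟩

P's transition system — 3 states:
  u0 = rec X. c.(c.b.X + 0\{a,b}\{b,c}) has moves --c--▸ u1
  u1 = c.b.(rec X. c.(c.b.X + 0\{a,b}\{b,c})) + 0\{a,b}\{b,c} has moves --c--▸ u2
  u2 = b.(rec X. c.(c.b.X + 0\{a,b}\{b,c})) has moves --b--▸ u0
Q's transition system — 3 states:
  v0 = rec X. c.(a.b.X + 0\{a,b}\{b,c}) has moves --c--▸ v1
  v1 = a.b.(rec X. c.(a.b.X + 0\{a,b}\{b,c})) + 0\{a,b}\{b,c} has moves --a--▸ v2
  v2 = b.(rec X. c.(a.b.X + 0\{a,b}\{b,c})) has moves --b--▸ v0
Run σ = ⟨cc⟩ on P: start {u0}
  step 1 (c): {u1}
  step 2 (c): {u2}
  P completes σ.
Run σ = ⟨cc⟩ on Q: start {v0}
  step 1 (c): {v1}
  step 2 (c): ∅ (Q stuck)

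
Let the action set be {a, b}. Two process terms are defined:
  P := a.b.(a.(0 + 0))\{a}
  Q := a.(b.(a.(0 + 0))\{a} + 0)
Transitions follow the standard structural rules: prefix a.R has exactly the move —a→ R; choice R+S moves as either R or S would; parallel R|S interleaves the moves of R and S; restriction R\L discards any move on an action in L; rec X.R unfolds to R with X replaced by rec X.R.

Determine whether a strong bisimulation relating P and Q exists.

LTS(P): 3 reachable states
  p0 = a.b.(a.(0 + 0))\{a} | —a→ p1
  p1 = b.(a.(0 + 0))\{a} | —b→ p2
  p2 = (a.(0 + 0))\{a} | deadlocked
LTS(Q): 3 reachable states
  q0 = a.(b.(a.(0 + 0))\{a} + 0) | —a→ q1
  q1 = b.(a.(0 + 0))\{a} + 0 | —b→ q2
  q2 = (a.(0 + 0))\{a} | deadlocked
Bisimilarity quotient blocks:
  B0 = {p0, q0}
  B1 = {p1, q1}
  B2 = {p2, q2}
p0 ∈ B0, q0 ∈ B0 → same block

P ~ Q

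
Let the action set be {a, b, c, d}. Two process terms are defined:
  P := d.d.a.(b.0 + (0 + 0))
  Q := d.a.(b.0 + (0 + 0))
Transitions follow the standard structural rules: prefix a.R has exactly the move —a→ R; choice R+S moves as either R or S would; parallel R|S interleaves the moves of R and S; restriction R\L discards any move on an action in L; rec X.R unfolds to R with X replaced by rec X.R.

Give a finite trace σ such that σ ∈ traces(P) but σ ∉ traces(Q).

P's transition system — 5 states:
  p0 = d.d.a.(b.0 + (0 + 0)) has moves --d--▸ p1
  p1 = d.a.(b.0 + (0 + 0)) has moves --d--▸ p2
  p2 = a.(b.0 + (0 + 0)) has moves --a--▸ p3
  p3 = b.0 + (0 + 0) has moves --b--▸ p4
  p4 = 0 has moves ∅
Q's transition system — 4 states:
  q0 = d.a.(b.0 + (0 + 0)) has moves --d--▸ q1
  q1 = a.(b.0 + (0 + 0)) has moves --a--▸ q2
  q2 = b.0 + (0 + 0) has moves --b--▸ q3
  q3 = 0 has moves ∅
Trace ⟨dd⟩ through P, begin at {p0}:
  [1] d ⇒ {p1}
  [2] d ⇒ {p2}
  — P admits the full trace.
Trace ⟨dd⟩ through Q, begin at {q0}:
  [1] d ⇒ {q1}
  [2] d ⇒ no successor for Q

dd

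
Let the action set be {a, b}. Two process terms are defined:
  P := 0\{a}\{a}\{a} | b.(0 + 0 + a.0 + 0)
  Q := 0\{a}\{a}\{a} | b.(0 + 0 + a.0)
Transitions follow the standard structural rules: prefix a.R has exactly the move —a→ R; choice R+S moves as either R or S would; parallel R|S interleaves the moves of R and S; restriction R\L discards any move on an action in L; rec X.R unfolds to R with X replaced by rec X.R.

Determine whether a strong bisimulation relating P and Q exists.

P ~ Q

LTS(P): 3 reachable states
  s0 = 0\{a}\{a}\{a} | b.(0 + 0 + a.0 + 0) has moves -b-> s1
  s1 = 0\{a}\{a}\{a} | (0 + 0 + a.0 + 0) has moves -a-> s2
  s2 = 0\{a}\{a}\{a} | 0 has moves deadlocked
LTS(Q): 3 reachable states
  t0 = 0\{a}\{a}\{a} | b.(0 + 0 + a.0) has moves -b-> t1
  t1 = 0\{a}\{a}\{a} | (0 + 0 + a.0) has moves -a-> t2
  t2 = 0\{a}\{a}\{a} | 0 has moves deadlocked
Partition-refinement fixed point:
  B0 = {s0, t0}
  B1 = {s1, t1}
  B2 = {s2, t2}
s0 ∈ B0, t0 ∈ B0 → same block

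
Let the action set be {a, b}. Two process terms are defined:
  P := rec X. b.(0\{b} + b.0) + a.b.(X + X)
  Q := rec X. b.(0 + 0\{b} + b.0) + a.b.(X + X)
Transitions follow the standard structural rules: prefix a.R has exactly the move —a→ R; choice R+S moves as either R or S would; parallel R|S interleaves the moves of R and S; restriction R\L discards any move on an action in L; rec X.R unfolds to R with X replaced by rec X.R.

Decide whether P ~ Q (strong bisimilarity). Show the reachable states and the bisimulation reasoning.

Reachable graph of P (5 states):
  m0 = rec X. b.(0\{b} + b.0) + a.b.(X + X) :: —a→ m1, —b→ m2
  m1 = b.((rec X. b.(0\{b} + b.0) + a.b.(X + X)) + (rec X. b.(0\{b} + b.0) + a.b.(X + X))) :: —b→ m3
  m2 = 0\{b} + b.0 :: —b→ m4
  m3 = (rec X. b.(0\{b} + b.0) + a.b.(X + X)) + (rec X. b.(0\{b} + b.0) + a.b.(X + X)) :: —a→ m1, —b→ m2
  m4 = 0 :: ·
Reachable graph of Q (5 states):
  n0 = rec X. b.(0 + 0\{b} + b.0) + a.b.(X + X) :: —a→ n1, —b→ n2
  n1 = b.((rec X. b.(0 + 0\{b} + b.0) + a.b.(X + X)) + (rec X. b.(0 + 0\{b} + b.0) + a.b.(X + X))) :: —b→ n3
  n2 = 0 + 0\{b} + b.0 :: —b→ n4
  n3 = (rec X. b.(0 + 0\{b} + b.0) + a.b.(X + X)) + (rec X. b.(0 + 0\{b} + b.0) + a.b.(X + X)) :: —a→ n1, —b→ n2
  n4 = 0 :: ·
Partition-refinement fixed point:
  B0 = {m0, m3, n0, n3}
  B1 = {m1, n1}
  B2 = {m2, n2}
  B3 = {m4, n4}
m0 ∈ B0, n0 ∈ B0 → same block

bisimilar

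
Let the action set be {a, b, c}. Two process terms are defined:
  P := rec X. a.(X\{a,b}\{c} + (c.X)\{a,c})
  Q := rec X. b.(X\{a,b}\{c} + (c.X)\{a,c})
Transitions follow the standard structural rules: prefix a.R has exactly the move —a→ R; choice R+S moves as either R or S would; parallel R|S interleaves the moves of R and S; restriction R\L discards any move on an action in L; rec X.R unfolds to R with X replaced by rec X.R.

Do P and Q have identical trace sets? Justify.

P's transition system — 2 states:
  m0 = rec X. a.(X\{a,b}\{c} + (c.X)\{a,c}) has moves —a→ m1
  m1 = (rec X. a.(X\{a,b}\{c} + (c.X)\{a,c}))\{a,b}\{c} + (c.(rec X. a.(X\{a,b}\{c} + (c.X)\{a,c})))\{a,c} has moves (no moves)
Q's transition system — 2 states:
  n0 = rec X. b.(X\{a,b}\{c} + (c.X)\{a,c}) has moves —b→ n1
  n1 = (rec X. b.(X\{a,b}\{c} + (c.X)\{a,c}))\{a,b}\{c} + (c.(rec X. b.(X\{a,b}\{c} + (c.X)\{a,c})))\{a,c} has moves (no moves)
Executing a from P (initial set {m0}):
  [1] a ⇒ {m1}
  ✓ P
Executing a from Q (initial set {n0}):
  [1] a ⇒ ∅  — Q cannot continue

trace-distinct — witness ⟨a⟩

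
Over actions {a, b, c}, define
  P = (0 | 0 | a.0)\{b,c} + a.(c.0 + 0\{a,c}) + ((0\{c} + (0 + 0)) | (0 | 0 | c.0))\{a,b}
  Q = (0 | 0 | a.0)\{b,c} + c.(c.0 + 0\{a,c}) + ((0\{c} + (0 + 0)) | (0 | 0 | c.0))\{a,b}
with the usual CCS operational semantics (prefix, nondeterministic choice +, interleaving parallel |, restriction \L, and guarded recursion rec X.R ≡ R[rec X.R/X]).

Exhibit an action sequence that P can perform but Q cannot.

Reachable graph of P (5 states):
  p0 = (0 | 0 | a.0)\{b,c} + a.(c.0 + 0\{a,c}) + ((0\{c} + (0 + 0)) | (0 | 0 | c.0))\{a,b} has moves —a→ p1, —a→ p2, —c→ p3
  p1 = (0 | 0 | 0)\{b,c} has moves ∅
  p2 = c.0 + 0\{a,c} has moves —c→ p4
  p3 = ((0\{c} + (0 + 0)) | (0 | 0 | 0))\{a,b} has moves ∅
  p4 = 0 has moves ∅
Reachable graph of Q (5 states):
  q0 = (0 | 0 | a.0)\{b,c} + c.(c.0 + 0\{a,c}) + ((0\{c} + (0 + 0)) | (0 | 0 | c.0))\{a,b} has moves —a→ q1, —c→ q2, —c→ q3
  q1 = (0 | 0 | 0)\{b,c} has moves ∅
  q2 = ((0\{c} + (0 + 0)) | (0 | 0 | 0))\{a,b} has moves ∅
  q3 = c.0 + 0\{a,c} has moves —c→ q4
  q4 = 0 has moves ∅
Trace ⟨ac⟩ through P, begin at {p0}:
  [1] a ⇒ {p1, p2}
  [2] c ⇒ {p4}
  — P admits the full trace.
Trace ⟨ac⟩ through Q, begin at {q0}:
  [1] a ⇒ {q1}
  [2] c ⇒ no successor for Q

ac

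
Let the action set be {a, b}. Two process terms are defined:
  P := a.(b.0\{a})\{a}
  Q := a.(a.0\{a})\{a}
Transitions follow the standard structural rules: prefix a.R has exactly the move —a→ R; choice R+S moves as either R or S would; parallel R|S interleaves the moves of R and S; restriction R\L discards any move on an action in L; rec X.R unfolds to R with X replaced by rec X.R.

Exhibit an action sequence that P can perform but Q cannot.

P's transition system — 3 states:
  p0 = a.(b.0\{a})\{a} | --a--▸ p1
  p1 = (b.0\{a})\{a} | --b--▸ p2
  p2 = 0\{a}\{a} | deadlocked
Q's transition system — 2 states:
  q0 = a.(a.0\{a})\{a} | --a--▸ q1
  q1 = (a.0\{a})\{a} | deadlocked
Trace ⟨ab⟩ through P, begin at {p0}:
  step 1 (a): {p1}
  step 2 (b): {p2}
  P completes σ.
Trace ⟨ab⟩ through Q, begin at {q0}:
  step 1 (a): {q1}
  step 2 (b): ∅ (Q stuck)

ab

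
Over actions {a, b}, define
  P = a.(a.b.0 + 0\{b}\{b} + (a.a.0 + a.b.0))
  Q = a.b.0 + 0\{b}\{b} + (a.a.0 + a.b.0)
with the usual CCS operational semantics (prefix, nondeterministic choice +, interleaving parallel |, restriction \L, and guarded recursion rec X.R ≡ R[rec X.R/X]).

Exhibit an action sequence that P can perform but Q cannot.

aaa

Reachable graph of P (5 states):
  p0 = a.(a.b.0 + 0\{b}\{b} + (a.a.0 + a.b.0)) → —a→ p1
  p1 = a.b.0 + 0\{b}\{b} + (a.a.0 + a.b.0) → —a→ p2, —a→ p3
  p2 = a.0 → —a→ p4
  p3 = b.0 → —b→ p4
  p4 = 0 → (no moves)
Reachable graph of Q (4 states):
  q0 = a.b.0 + 0\{b}\{b} + (a.a.0 + a.b.0) → —a→ q1, —a→ q2
  q1 = a.0 → —a→ q3
  q2 = b.0 → —b→ q3
  q3 = 0 → (no moves)
Executing aaa from P (initial set {p0}):
  after a @ step 1: {p1}
  after a @ step 2: {p2, p3}
  after a @ step 3: {p4}
  P completes σ.
Executing aaa from Q (initial set {q0}):
  after a @ step 1: {q1, q2}
  after a @ step 2: {q3}
  after a @ step 3: ∅  — Q cannot continue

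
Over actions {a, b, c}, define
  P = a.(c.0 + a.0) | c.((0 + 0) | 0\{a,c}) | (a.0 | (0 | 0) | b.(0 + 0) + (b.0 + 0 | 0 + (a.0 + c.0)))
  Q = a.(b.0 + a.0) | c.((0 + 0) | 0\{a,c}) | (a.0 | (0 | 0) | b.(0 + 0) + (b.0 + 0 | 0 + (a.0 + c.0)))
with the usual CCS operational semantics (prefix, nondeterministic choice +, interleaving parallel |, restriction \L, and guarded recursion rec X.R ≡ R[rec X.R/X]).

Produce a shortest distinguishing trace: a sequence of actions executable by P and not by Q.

accc

P's transition system — 30 states:
  u0 = a.(c.0 + a.0) | c.((0 + 0) | 0\{a,c}) | (a.0 | (0 | 0) | b.(0 + 0) + (b.0 + 0 | 0 + (a.0 + c.0))) ⊢ —a→ u1, —a→ u2, —a→ u3, —b→ u3, —b→ u4, —c→ u3, —c→ u5
  u1 = (c.0 + a.0) | c.((0 + 0) | 0\{a,c}) | (a.0 | (0 | 0) | b.(0 + 0) + (b.0 + 0 | 0 + (a.0 + c.0))) ⊢ —a→ u6, —a→ u7, —a→ u8, —b→ u7, —b→ u9, —c→ u10, —c→ u7, —c→ u8
  u2 = a.(c.0 + a.0) | c.((0 + 0) | 0\{a,c}) | (0 | (0 | 0) | b.(0 + 0)) ⊢ —a→ u6, —b→ u11, —c→ u12
  u3 = a.(c.0 + a.0) | c.((0 + 0) | 0\{a,c}) | 0 ⊢ —a→ u7, —c→ u13
  u4 = a.(c.0 + a.0) | c.((0 + 0) | 0\{a,c}) | (a.0 | (0 | 0) | (0 + 0)) ⊢ —a→ u11, —a→ u9, —c→ u14
  u5 = a.(c.0 + a.0) | ((0 + 0) | 0\{a,c}) | (a.0 | (0 | 0) | b.(0 + 0) + (b.0 + 0 | 0 + (a.0 + c.0))) ⊢ —a→ u10, —a→ u12, —a→ u13, —b→ u13, —b→ u14, —c→ u13
  u6 = (c.0 + a.0) | c.((0 + 0) | 0\{a,c}) | (0 | (0 | 0) | b.(0 + 0)) ⊢ —a→ u15, —b→ u16, —c→ u15, —c→ u17
  u7 = (c.0 + a.0) | c.((0 + 0) | 0\{a,c}) | 0 ⊢ —a→ u18, —c→ u18, —c→ u19
  u8 = 0 | c.((0 + 0) | 0\{a,c}) | (a.0 | (0 | 0) | b.(0 + 0) + (b.0 + 0 | 0 + (a.0 + c.0))) ⊢ —a→ u15, —a→ u18, —b→ u18, —b→ u20, —c→ u18, —c→ u21
  u9 = (c.0 + a.0) | c.((0 + 0) | 0\{a,c}) | (a.0 | (0 | 0) | (0 + 0)) ⊢ —a→ u16, —a→ u20, —c→ u20, —c→ u22
  u10 = (c.0 + a.0) | ((0 + 0) | 0\{a,c}) | (a.0 | (0 | 0) | b.(0 + 0) + (b.0 + 0 | 0 + (a.0 + c.0))) ⊢ —a→ u17, —a→ u19, —a→ u21, —b→ u19, —b→ u22, —c→ u19, —c→ u21
  u11 = a.(c.0 + a.0) | c.((0 + 0) | 0\{a,c}) | (0 | (0 | 0) | (0 + 0)) ⊢ —a→ u16, —c→ u23
  u12 = a.(c.0 + a.0) | ((0 + 0) | 0\{a,c}) | (0 | (0 | 0) | b.(0 + 0)) ⊢ —a→ u17, —b→ u23
  u13 = a.(c.0 + a.0) | ((0 + 0) | 0\{a,c}) | 0 ⊢ —a→ u19
  u14 = a.(c.0 + a.0) | ((0 + 0) | 0\{a,c}) | (a.0 | (0 | 0) | (0 + 0)) ⊢ —a→ u22, —a→ u23
  u15 = 0 | c.((0 + 0) | 0\{a,c}) | (0 | (0 | 0) | b.(0 + 0)) ⊢ —b→ u24, —c→ u25
  u16 = (c.0 + a.0) | c.((0 + 0) | 0\{a,c}) | (0 | (0 | 0) | (0 + 0)) ⊢ —a→ u24, —c→ u24, —c→ u26
  u17 = (c.0 + a.0) | ((0 + 0) | 0\{a,c}) | (0 | (0 | 0) | b.(0 + 0)) ⊢ —a→ u25, —b→ u26, —c→ u25
  u18 = 0 | c.((0 + 0) | 0\{a,c}) | 0 ⊢ —c→ u27
  u19 = (c.0 + a.0) | ((0 + 0) | 0\{a,c}) | 0 ⊢ —a→ u27, —c→ u27
  u20 = 0 | c.((0 + 0) | 0\{a,c}) | (a.0 | (0 | 0) | (0 + 0)) ⊢ —a→ u24, —c→ u28
  u21 = 0 | ((0 + 0) | 0\{a,c}) | (a.0 | (0 | 0) | b.(0 + 0) + (b.0 + 0 | 0 + (a.0 + c.0))) ⊢ —a→ u25, —a→ u27, —b→ u27, —b→ u28, —c→ u27
  u22 = (c.0 + a.0) | ((0 + 0) | 0\{a,c}) | (a.0 | (0 | 0) | (0 + 0)) ⊢ —a→ u26, —a→ u28, —c→ u28
  u23 = a.(c.0 + a.0) | ((0 + 0) | 0\{a,c}) | (0 | (0 | 0) | (0 + 0)) ⊢ —a→ u26
  u24 = 0 | c.((0 + 0) | 0\{a,c}) | (0 | (0 | 0) | (0 + 0)) ⊢ —c→ u29
  u25 = 0 | ((0 + 0) | 0\{a,c}) | (0 | (0 | 0) | b.(0 + 0)) ⊢ —b→ u29
  u26 = (c.0 + a.0) | ((0 + 0) | 0\{a,c}) | (0 | (0 | 0) | (0 + 0)) ⊢ —a→ u29, —c→ u29
  u27 = 0 | ((0 + 0) | 0\{a,c}) | 0 ⊢ stopped
  u28 = 0 | ((0 + 0) | 0\{a,c}) | (a.0 | (0 | 0) | (0 + 0)) ⊢ —a→ u29
  u29 = 0 | ((0 + 0) | 0\{a,c}) | (0 | (0 | 0) | (0 + 0)) ⊢ stopped
Q's transition system — 30 states:
  v0 = a.(b.0 + a.0) | c.((0 + 0) | 0\{a,c}) | (a.0 | (0 | 0) | b.(0 + 0) + (b.0 + 0 | 0 + (a.0 + c.0))) ⊢ —a→ v1, —a→ v2, —a→ v3, —b→ v3, —b→ v4, —c→ v3, —c→ v5
  v1 = (b.0 + a.0) | c.((0 + 0) | 0\{a,c}) | (a.0 | (0 | 0) | b.(0 + 0) + (b.0 + 0 | 0 + (a.0 + c.0))) ⊢ —a→ v6, —a→ v7, —a→ v8, —b→ v7, —b→ v8, —b→ v9, —c→ v10, —c→ v7
  v2 = a.(b.0 + a.0) | c.((0 + 0) | 0\{a,c}) | (0 | (0 | 0) | b.(0 + 0)) ⊢ —a→ v6, —b→ v11, —c→ v12
  v3 = a.(b.0 + a.0) | c.((0 + 0) | 0\{a,c}) | 0 ⊢ —a→ v7, —c→ v13
  v4 = a.(b.0 + a.0) | c.((0 + 0) | 0\{a,c}) | (a.0 | (0 | 0) | (0 + 0)) ⊢ —a→ v11, —a→ v9, —c→ v14
  v5 = a.(b.0 + a.0) | ((0 + 0) | 0\{a,c}) | (a.0 | (0 | 0) | b.(0 + 0) + (b.0 + 0 | 0 + (a.0 + c.0))) ⊢ —a→ v10, —a→ v12, —a→ v13, —b→ v13, —b→ v14, —c→ v13
  v6 = (b.0 + a.0) | c.((0 + 0) | 0\{a,c}) | (0 | (0 | 0) | b.(0 + 0)) ⊢ —a→ v15, —b→ v15, —b→ v16, —c→ v17
  v7 = (b.0 + a.0) | c.((0 + 0) | 0\{a,c}) | 0 ⊢ —a→ v18, —b→ v18, —c→ v19
  v8 = 0 | c.((0 + 0) | 0\{a,c}) | (a.0 | (0 | 0) | b.(0 + 0) + (b.0 + 0 | 0 + (a.0 + c.0))) ⊢ —a→ v15, —a→ v18, —b→ v18, —b→ v20, —c→ v18, —c→ v21
  v9 = (b.0 + a.0) | c.((0 + 0) | 0\{a,c}) | (a.0 | (0 | 0) | (0 + 0)) ⊢ —a→ v16, —a→ v20, —b→ v20, —c→ v22
  v10 = (b.0 + a.0) | ((0 + 0) | 0\{a,c}) | (a.0 | (0 | 0) | b.(0 + 0) + (b.0 + 0 | 0 + (a.0 + c.0))) ⊢ —a→ v17, —a→ v19, —a→ v21, —b→ v19, —b→ v21, —b→ v22, —c→ v19
  v11 = a.(b.0 + a.0) | c.((0 + 0) | 0\{a,c}) | (0 | (0 | 0) | (0 + 0)) ⊢ —a→ v16, —c→ v23
  v12 = a.(b.0 + a.0) | ((0 + 0) | 0\{a,c}) | (0 | (0 | 0) | b.(0 + 0)) ⊢ —a→ v17, —b→ v23
  v13 = a.(b.0 + a.0) | ((0 + 0) | 0\{a,c}) | 0 ⊢ —a→ v19
  v14 = a.(b.0 + a.0) | ((0 + 0) | 0\{a,c}) | (a.0 | (0 | 0) | (0 + 0)) ⊢ —a→ v22, —a→ v23
  v15 = 0 | c.((0 + 0) | 0\{a,c}) | (0 | (0 | 0) | b.(0 + 0)) ⊢ —b→ v24, —c→ v25
  v16 = (b.0 + a.0) | c.((0 + 0) | 0\{a,c}) | (0 | (0 | 0) | (0 + 0)) ⊢ —a→ v24, —b→ v24, —c→ v26
  v17 = (b.0 + a.0) | ((0 + 0) | 0\{a,c}) | (0 | (0 | 0) | b.(0 + 0)) ⊢ —a→ v25, —b→ v25, —b→ v26
  v18 = 0 | c.((0 + 0) | 0\{a,c}) | 0 ⊢ —c→ v27
  v19 = (b.0 + a.0) | ((0 + 0) | 0\{a,c}) | 0 ⊢ —a→ v27, —b→ v27
  v20 = 0 | c.((0 + 0) | 0\{a,c}) | (a.0 | (0 | 0) | (0 + 0)) ⊢ —a→ v24, —c→ v28
  v21 = 0 | ((0 + 0) | 0\{a,c}) | (a.0 | (0 | 0) | b.(0 + 0) + (b.0 + 0 | 0 + (a.0 + c.0))) ⊢ —a→ v25, —a→ v27, —b→ v27, —b→ v28, —c→ v27
  v22 = (b.0 + a.0) | ((0 + 0) | 0\{a,c}) | (a.0 | (0 | 0) | (0 + 0)) ⊢ —a→ v26, —a→ v28, —b→ v28
  v23 = a.(b.0 + a.0) | ((0 + 0) | 0\{a,c}) | (0 | (0 | 0) | (0 + 0)) ⊢ —a→ v26
  v24 = 0 | c.((0 + 0) | 0\{a,c}) | (0 | (0 | 0) | (0 + 0)) ⊢ —c→ v29
  v25 = 0 | ((0 + 0) | 0\{a,c}) | (0 | (0 | 0) | b.(0 + 0)) ⊢ —b→ v29
  v26 = (b.0 + a.0) | ((0 + 0) | 0\{a,c}) | (0 | (0 | 0) | (0 + 0)) ⊢ —a→ v29, —b→ v29
  v27 = 0 | ((0 + 0) | 0\{a,c}) | 0 ⊢ stopped
  v28 = 0 | ((0 + 0) | 0\{a,c}) | (a.0 | (0 | 0) | (0 + 0)) ⊢ —a→ v29
  v29 = 0 | ((0 + 0) | 0\{a,c}) | (0 | (0 | 0) | (0 + 0)) ⊢ stopped
Trace ⟨accc⟩ through P, begin at {u0}:
  after a @ step 1: {u1, u2, u3}
  after c @ step 2: {u10, u12, u13, u7, u8}
  after c @ step 3: {u18, u19, u21}
  after c @ step 4: {u27}
  P completes σ.
Trace ⟨accc⟩ through Q, begin at {v0}:
  after a @ step 1: {v1, v2, v3}
  after c @ step 2: {v10, v12, v13, v7}
  after c @ step 3: {v19}
  after c @ step 4: ∅  — Q cannot continue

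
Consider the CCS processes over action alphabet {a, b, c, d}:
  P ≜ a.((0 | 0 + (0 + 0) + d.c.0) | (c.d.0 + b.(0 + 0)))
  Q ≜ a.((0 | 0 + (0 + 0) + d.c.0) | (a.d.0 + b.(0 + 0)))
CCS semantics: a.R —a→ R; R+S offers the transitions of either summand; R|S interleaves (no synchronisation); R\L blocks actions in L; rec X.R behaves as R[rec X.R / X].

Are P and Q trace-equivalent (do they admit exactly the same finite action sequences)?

P's transition system — 13 states:
  m0 = a.((0 | 0 + (0 + 0) + d.c.0) | (c.d.0 + b.(0 + 0))) has moves —a→ m1
  m1 = (0 | 0 + (0 + 0) + d.c.0) | (c.d.0 + b.(0 + 0)) has moves —b→ m2, —c→ m3, —d→ m4
  m2 = (0 | 0 + (0 + 0) + d.c.0) | (0 + 0) has moves —d→ m5
  m3 = (0 | 0 + (0 + 0) + d.c.0) | d.0 has moves —d→ m6, —d→ m7
  m4 = c.0 | (c.d.0 + b.(0 + 0)) has moves —b→ m5, —c→ m7, —c→ m8
  m5 = c.0 | (0 + 0) has moves —c→ m9
  m6 = (0 | 0 + (0 + 0) + d.c.0) | 0 has moves —d→ m10
  m7 = c.0 | d.0 has moves —c→ m11, —d→ m10
  m8 = 0 | (c.d.0 + b.(0 + 0)) has moves —b→ m9, —c→ m11
  m9 = 0 | (0 + 0) has moves ·
  m10 = c.0 | 0 has moves —c→ m12
  m11 = 0 | d.0 has moves —d→ m12
  m12 = 0 | 0 has moves ·
Q's transition system — 13 states:
  n0 = a.((0 | 0 + (0 + 0) + d.c.0) | (a.d.0 + b.(0 + 0))) has moves —a→ n1
  n1 = (0 | 0 + (0 + 0) + d.c.0) | (a.d.0 + b.(0 + 0)) has moves —a→ n2, —b→ n3, —d→ n4
  n2 = (0 | 0 + (0 + 0) + d.c.0) | d.0 has moves —d→ n5, —d→ n6
  n3 = (0 | 0 + (0 + 0) + d.c.0) | (0 + 0) has moves —d→ n7
  n4 = c.0 | (a.d.0 + b.(0 + 0)) has moves —a→ n6, —b→ n7, —c→ n8
  n5 = (0 | 0 + (0 + 0) + d.c.0) | 0 has moves —d→ n9
  n6 = c.0 | d.0 has moves —c→ n10, —d→ n9
  n7 = c.0 | (0 + 0) has moves —c→ n11
  n8 = 0 | (a.d.0 + b.(0 + 0)) has moves —a→ n10, —b→ n11
  n9 = c.0 | 0 has moves —c→ n12
  n10 = 0 | d.0 has moves —d→ n12
  n11 = 0 | (0 + 0) has moves ·
  n12 = 0 | 0 has moves ·
Trace ⟨ac⟩ through P, begin at {m0}:
  step 1 (a): {m1}
  step 2 (c): {m3}
  P completes σ.
Trace ⟨ac⟩ through Q, begin at {n0}:
  step 1 (a): {n1}
  step 2 (c): no successor for Q

NO — witness ⟨ac⟩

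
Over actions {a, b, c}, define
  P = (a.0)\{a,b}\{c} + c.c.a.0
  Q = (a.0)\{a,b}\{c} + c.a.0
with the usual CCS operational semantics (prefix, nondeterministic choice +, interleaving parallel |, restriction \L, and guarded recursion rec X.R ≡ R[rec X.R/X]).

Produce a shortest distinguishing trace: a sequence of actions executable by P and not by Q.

cc

P's transition system — 4 states:
  s0 = (a.0)\{a,b}\{c} + c.c.a.0 has moves -c-> s1
  s1 = c.a.0 has moves -c-> s2
  s2 = a.0 has moves -a-> s3
  s3 = 0 has moves (no moves)
Q's transition system — 3 states:
  t0 = (a.0)\{a,b}\{c} + c.a.0 has moves -c-> t1
  t1 = a.0 has moves -a-> t2
  t2 = 0 has moves (no moves)
Trace ⟨cc⟩ through P, begin at {s0}:
  [1] c ⇒ {s1}
  [2] c ⇒ {s2}
  — P admits the full trace.
Trace ⟨cc⟩ through Q, begin at {t0}:
  [1] c ⇒ {t1}
  [2] c ⇒ no successor for Q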